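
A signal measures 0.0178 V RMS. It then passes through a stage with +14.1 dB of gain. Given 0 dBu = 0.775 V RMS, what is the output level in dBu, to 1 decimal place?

Input level: 20·log₁₀(0.0178/0.775) = -32.78 dBu.
Output: -32.78 + 14.1 = -18.7 dBu.

-18.7 dBu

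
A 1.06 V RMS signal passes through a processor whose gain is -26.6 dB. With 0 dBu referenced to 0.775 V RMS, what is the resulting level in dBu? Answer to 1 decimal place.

Input level: 20·log₁₀(1.06/0.775) = 2.72 dBu.
Output: 2.72 − 26.6 = -23.9 dBu.

-23.9 dBu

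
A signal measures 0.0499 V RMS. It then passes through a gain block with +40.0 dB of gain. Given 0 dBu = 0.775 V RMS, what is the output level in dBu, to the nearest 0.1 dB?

Input level: 20·log₁₀(0.0499/0.775) = -23.82 dBu.
Output: -23.82 + 40.0 = +16.2 dBu.

+16.2 dBu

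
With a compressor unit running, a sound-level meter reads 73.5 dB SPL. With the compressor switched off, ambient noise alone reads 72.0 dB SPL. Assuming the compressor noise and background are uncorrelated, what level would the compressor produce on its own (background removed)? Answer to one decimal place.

Background correction is a power subtraction:
L_src = 10·log₁₀(10^(73.5/10) − 10^(72.0/10)) = 10·log₁₀(6538000) = 68.2 dB SPL.

68.2 dB SPL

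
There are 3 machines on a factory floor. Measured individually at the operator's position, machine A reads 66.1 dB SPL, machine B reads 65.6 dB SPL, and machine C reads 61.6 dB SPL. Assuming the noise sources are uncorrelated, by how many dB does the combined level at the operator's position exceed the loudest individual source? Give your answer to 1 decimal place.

3.5 dB

Add the sources as powers (linear), then convert back to dB:
L_total = 10·log₁₀(10^(66.1/10) + 10^(65.6/10) + 10^(61.6/10)) = 69.61 dB SPL.
Excess over the loudest (66.1 dB): 69.61 − 66.1 = 3.5 dB.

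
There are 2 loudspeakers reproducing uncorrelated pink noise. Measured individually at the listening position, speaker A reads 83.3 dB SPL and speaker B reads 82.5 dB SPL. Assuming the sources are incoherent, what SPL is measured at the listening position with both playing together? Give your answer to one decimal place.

85.9 dB SPL

Uncorrelated sources add in intensity (power), not in dB.
L_total = 10·log₁₀(10^(83.3/10) + 10^(82.5/10)) = 10·log₁₀(391600000) = 85.9 dB SPL.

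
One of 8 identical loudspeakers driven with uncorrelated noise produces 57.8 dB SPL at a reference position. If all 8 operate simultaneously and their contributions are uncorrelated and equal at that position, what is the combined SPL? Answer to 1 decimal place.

8 equal incoherent sources raise the level by 10·log₁₀(8) = 9.03 dB.
L_total = 57.8 + 9.03 = 66.8 dB SPL.

66.8 dB SPL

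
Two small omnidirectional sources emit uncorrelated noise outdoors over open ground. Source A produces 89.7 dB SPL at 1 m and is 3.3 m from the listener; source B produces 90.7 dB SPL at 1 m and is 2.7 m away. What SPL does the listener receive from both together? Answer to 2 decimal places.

At the listener: L_A = 89.7 − 20·log₁₀(3.3) = 79.330 dB; L_B = 90.7 − 20·log₁₀(2.7) = 82.073 dB.
Combined: 10·log₁₀(10^(79.330/10)+10^(82.073/10)) = 83.92 dB SPL.

83.92 dB SPL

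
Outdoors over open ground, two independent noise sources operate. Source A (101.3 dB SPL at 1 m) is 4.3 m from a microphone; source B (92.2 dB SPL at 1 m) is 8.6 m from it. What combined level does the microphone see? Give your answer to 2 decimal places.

88.76 dB SPL

At the listener: L_A = 101.3 − 20·log₁₀(4.3) = 88.631 dB; L_B = 92.2 − 20·log₁₀(8.6) = 73.510 dB.
Combined: 10·log₁₀(10^(88.631/10)+10^(73.510/10)) = 88.76 dB SPL.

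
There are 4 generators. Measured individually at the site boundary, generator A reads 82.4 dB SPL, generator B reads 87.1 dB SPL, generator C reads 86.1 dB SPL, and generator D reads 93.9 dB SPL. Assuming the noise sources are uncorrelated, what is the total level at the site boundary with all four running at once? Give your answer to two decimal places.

95.50 dB SPL

Add the sources as powers (linear), then convert back to dB:
L_total = 10·log₁₀(10^(82.4/10) + 10^(87.1/10) + 10^(86.1/10) + 10^(93.9/10)) = 10·log₁₀(3549000000) = 95.50 dB SPL.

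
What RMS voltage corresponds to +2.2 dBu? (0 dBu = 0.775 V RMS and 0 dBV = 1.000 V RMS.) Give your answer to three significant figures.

V = 0.775 V × 10^(+2.2/20).
= 0.775 × 1.288 = 0.998 V.

0.998 V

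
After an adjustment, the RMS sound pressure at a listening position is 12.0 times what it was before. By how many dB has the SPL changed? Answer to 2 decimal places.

21.58 dB

SPL change from a pressure ratio uses the 20·log₁₀ form:
20·log₁₀(12.0) = 21.58 dB.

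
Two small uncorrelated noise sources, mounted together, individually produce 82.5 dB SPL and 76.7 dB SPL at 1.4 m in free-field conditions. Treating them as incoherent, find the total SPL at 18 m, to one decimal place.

61.3 dB SPL

Combined at 1.4 m: 10·log₁₀(10^(82.5/10)+10^(76.7/10)) = 83.51 dB SPL.
Then apply −20·log₁₀(18/1.4) = -22.18 dB → 61.3 dB SPL.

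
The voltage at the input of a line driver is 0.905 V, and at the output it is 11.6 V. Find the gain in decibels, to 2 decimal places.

22.16 dB

Voltage ratio → dB uses the 20·log₁₀ form:
20·log₁₀(11.6/0.905) = 20·log₁₀(12.82) = 22.16 dB.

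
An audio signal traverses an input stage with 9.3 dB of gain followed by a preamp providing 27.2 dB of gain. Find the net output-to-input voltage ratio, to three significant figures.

66.8

Net gain = 9.3 + 27.2 = 36.5 dB.
Voltage ratio = 10^(36.5/20) = 66.8.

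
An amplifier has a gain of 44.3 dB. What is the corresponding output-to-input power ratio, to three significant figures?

26900

Power ratio = 10^(dB/10).
10^(44.3/10) = 10^(4.430) = 26900.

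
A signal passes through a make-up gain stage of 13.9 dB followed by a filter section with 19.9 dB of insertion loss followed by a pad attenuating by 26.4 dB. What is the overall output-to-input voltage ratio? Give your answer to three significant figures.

0.0240

Net gain = 13.9 + (−19.9) + (−26.4) = -32.4 dB.
Voltage ratio = 10^(-32.4/20) = 0.0240.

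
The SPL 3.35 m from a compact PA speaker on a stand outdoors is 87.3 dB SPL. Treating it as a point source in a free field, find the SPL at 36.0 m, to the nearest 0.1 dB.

Free-field point source: level drops by 20·log₁₀ of the distance ratio.
ΔL = −20·log₁₀(36.0/3.35) = -20.63 dB, so L₂ = 87.3 + (-20.63) = 66.7 dB SPL.

66.7 dB SPL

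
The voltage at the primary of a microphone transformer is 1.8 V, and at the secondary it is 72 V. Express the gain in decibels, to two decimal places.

For a voltage ratio, dB = 20·log₁₀(V₂/V₁).
20·log₁₀(72/1.8) = 20·log₁₀(40.00) = 32.04 dB.

32.04 dB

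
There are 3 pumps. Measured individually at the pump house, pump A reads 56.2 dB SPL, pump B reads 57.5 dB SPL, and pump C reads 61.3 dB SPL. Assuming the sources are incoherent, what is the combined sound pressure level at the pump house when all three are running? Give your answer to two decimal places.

63.67 dB SPL

Incoherent sources sum as intensities:
L_total = 10·log₁₀(10^(56.2/10) + 10^(57.5/10) + 10^(61.3/10)) = 10·log₁₀(2328000) = 63.67 dB SPL.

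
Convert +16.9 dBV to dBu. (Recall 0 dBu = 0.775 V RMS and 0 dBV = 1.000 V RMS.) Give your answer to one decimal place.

+19.1 dBu

The offset between the scales is 20·log₁₀(0.775/1.000) = −2.214 dB.
So dBu = +16.9 + 2.214 = +19.1 dBu.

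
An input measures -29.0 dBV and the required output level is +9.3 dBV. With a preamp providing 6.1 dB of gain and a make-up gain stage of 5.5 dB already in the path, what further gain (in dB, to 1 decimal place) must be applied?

The required make-up gain is the shortfall in the dB sum.
G = +9.3 − (-29.0) − 6.1 − 5.5 = 26.7 dB.

26.7 dB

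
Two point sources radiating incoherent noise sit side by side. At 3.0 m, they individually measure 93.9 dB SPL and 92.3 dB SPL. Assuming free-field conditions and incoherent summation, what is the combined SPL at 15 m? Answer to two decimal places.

82.20 dB SPL

Combined at 3.0 m: 10·log₁₀(10^(93.9/10)+10^(92.3/10)) = 96.184 dB SPL.
Then apply −20·log₁₀(15/3.0) = -13.979 dB → 82.20 dB SPL.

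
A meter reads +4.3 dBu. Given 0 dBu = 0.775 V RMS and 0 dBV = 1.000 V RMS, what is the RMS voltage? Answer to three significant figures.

1.27 V

V = 0.775 V × 10^(+4.3/20).
= 0.775 × 1.641 = 1.27 V.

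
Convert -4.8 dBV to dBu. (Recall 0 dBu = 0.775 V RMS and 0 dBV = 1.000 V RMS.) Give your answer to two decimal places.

The offset between the scales is 20·log₁₀(0.775/1.000) = −2.214 dB.
So dBu = -4.8 + 2.214 = -2.59 dBu.

-2.59 dBu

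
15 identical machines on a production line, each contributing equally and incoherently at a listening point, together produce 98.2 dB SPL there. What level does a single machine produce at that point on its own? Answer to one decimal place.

15 equal incoherent sources add 10·log₁₀(15) = 11.76 dB over one source.
L_one = 98.2 − 11.76 = 86.4 dB SPL.

86.4 dB SPL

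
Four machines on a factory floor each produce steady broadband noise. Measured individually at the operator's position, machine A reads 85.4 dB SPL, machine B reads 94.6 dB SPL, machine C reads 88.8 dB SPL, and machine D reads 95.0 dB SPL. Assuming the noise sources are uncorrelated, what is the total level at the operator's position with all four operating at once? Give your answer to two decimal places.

Uncorrelated sources add in intensity (power), not in dB.
L_total = 10·log₁₀(10^(85.4/10) + 10^(94.6/10) + 10^(88.8/10) + 10^(95.0/10)) = 10·log₁₀(7152000000) = 98.54 dB SPL.

98.54 dB SPL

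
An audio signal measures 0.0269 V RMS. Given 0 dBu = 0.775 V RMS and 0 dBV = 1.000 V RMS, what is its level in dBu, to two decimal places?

dBu = 20·log₁₀(V / 0.775 V).
20·log₁₀(0.0269/0.775) = -29.19 dBu.

-29.19 dBu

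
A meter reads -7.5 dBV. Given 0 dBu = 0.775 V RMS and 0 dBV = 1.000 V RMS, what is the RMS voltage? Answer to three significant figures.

V = 1.000 V × 10^(-7.5/20).
= 1.000 × 0.4217 = 0.422 V.

0.422 V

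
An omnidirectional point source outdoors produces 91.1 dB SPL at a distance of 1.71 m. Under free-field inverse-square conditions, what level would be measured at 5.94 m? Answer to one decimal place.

80.3 dB SPL

Free-field point source: level drops by 20·log₁₀ of the distance ratio.
ΔL = −20·log₁₀(5.94/1.71) = -10.82 dB, so L₂ = 91.1 + (-10.82) = 80.3 dB SPL.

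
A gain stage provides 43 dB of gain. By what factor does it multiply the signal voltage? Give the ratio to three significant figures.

141

Voltage ratio = 10^(dB/20).
10^(43/20) = 10^(2.150) = 141.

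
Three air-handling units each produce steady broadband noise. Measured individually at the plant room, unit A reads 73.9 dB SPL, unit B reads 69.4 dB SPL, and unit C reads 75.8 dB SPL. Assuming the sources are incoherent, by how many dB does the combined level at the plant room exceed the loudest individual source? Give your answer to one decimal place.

2.7 dB

Incoherent sources sum as intensities:
L_total = 10·log₁₀(10^(73.9/10) + 10^(69.4/10) + 10^(75.8/10)) = 78.53 dB SPL.
Excess over the loudest (75.8 dB): 78.53 − 75.8 = 2.7 dB.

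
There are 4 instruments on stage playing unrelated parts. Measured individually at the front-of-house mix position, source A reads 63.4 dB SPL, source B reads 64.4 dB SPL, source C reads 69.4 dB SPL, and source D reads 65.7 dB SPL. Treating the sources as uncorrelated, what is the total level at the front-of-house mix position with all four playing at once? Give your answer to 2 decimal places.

Uncorrelated sources add in intensity (power), not in dB.
L_total = 10·log₁₀(10^(63.4/10) + 10^(64.4/10) + 10^(69.4/10) + 10^(65.7/10)) = 10·log₁₀(17370000) = 72.40 dB SPL.

72.40 dB SPL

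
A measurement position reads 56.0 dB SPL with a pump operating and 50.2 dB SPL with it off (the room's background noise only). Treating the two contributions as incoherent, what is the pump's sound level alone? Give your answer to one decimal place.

Background correction is a power subtraction:
L_src = 10·log₁₀(10^(56.0/10) − 10^(50.2/10)) = 10·log₁₀(293400) = 54.7 dB SPL.

54.7 dB SPL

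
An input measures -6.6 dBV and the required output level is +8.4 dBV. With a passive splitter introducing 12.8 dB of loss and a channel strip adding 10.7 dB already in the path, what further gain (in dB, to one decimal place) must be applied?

17.1 dB

The required make-up gain is the shortfall in the dB sum.
G = +8.4 − (-6.6) + 12.8 − 10.7 = 17.1 dB.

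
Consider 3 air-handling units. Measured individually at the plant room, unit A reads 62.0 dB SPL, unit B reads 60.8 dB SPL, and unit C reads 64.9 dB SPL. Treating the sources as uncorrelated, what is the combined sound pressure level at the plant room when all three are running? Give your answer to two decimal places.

Add the sources as powers (linear), then convert back to dB:
L_total = 10·log₁₀(10^(62.0/10) + 10^(60.8/10) + 10^(64.9/10)) = 10·log₁₀(5877000) = 67.69 dB SPL.

67.69 dB SPL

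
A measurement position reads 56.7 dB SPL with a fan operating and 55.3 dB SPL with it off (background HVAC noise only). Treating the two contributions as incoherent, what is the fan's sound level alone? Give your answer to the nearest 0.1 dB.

Subtract intensities: L_src = 10·log₁₀(10^(L_total/10) − 10^(L_bg/10)).
L_src = 10·log₁₀(10^(56.7/10) − 10^(55.3/10)) = 10·log₁₀(128900) = 51.1 dB SPL.

51.1 dB SPL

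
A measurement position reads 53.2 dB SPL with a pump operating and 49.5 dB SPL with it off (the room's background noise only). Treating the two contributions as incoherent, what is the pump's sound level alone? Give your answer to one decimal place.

Remove the background by subtracting linear intensities:
L_src = 10·log₁₀(10^(53.2/10) − 10^(49.5/10)) = 10·log₁₀(119800) = 50.8 dB SPL.

50.8 dB SPL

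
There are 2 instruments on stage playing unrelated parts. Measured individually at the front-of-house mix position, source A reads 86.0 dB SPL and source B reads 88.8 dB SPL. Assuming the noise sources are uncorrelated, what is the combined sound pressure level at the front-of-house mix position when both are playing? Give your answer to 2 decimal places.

90.63 dB SPL

Uncorrelated sources add in intensity (power), not in dB.
L_total = 10·log₁₀(10^(86.0/10) + 10^(88.8/10)) = 10·log₁₀(1157000000) = 90.63 dB SPL.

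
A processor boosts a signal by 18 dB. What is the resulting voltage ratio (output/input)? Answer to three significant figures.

Voltage ratio = 10^(dB/20).
10^(18/20) = 10^(0.9000) = 7.94.

7.94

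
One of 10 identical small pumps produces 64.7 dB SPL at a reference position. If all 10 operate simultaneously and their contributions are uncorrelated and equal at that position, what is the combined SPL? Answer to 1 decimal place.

74.7 dB SPL

10 equal incoherent sources raise the level by 10·log₁₀(10) = 10.00 dB.
L_total = 64.7 + 10.00 = 74.7 dB SPL.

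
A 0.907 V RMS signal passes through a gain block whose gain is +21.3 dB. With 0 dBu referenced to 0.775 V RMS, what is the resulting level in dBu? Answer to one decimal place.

Input level: 20·log₁₀(0.907/0.775) = 1.37 dBu.
Output: 1.37 + 21.3 = +22.7 dBu.

+22.7 dBu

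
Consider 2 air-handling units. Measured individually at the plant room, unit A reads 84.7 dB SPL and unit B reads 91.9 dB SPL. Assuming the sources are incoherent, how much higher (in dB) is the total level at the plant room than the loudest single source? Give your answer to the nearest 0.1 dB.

Add the sources as powers (linear), then convert back to dB:
L_total = 10·log₁₀(10^(84.7/10) + 10^(91.9/10)) = 92.66 dB SPL.
Excess over the loudest (91.9 dB): 92.66 − 91.9 = 0.8 dB.

0.8 dB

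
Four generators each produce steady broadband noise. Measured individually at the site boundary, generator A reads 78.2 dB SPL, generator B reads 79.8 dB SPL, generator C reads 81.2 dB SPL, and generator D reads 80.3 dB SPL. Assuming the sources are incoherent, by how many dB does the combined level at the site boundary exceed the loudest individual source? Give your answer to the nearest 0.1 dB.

Add the sources as powers (linear), then convert back to dB:
L_total = 10·log₁₀(10^(78.2/10) + 10^(79.8/10) + 10^(81.2/10) + 10^(80.3/10)) = 86.03 dB SPL.
Excess over the loudest (81.2 dB): 86.03 − 81.2 = 4.8 dB.

4.8 dB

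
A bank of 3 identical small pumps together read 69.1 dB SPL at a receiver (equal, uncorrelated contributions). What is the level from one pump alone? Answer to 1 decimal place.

64.3 dB SPL

3 equal incoherent sources add 10·log₁₀(3) = 4.77 dB over one source.
L_one = 69.1 − 4.77 = 64.3 dB SPL.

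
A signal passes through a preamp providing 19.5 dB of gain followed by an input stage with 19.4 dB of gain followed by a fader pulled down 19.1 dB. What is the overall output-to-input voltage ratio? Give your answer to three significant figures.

Net gain = 19.5 + 19.4 + (−19.1) = 19.8 dB.
Voltage ratio = 10^(19.8/20) = 9.77.

9.77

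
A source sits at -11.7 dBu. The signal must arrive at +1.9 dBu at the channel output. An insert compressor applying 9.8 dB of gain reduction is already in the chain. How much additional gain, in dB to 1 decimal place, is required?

The required make-up gain is the shortfall in the dB sum.
G = +1.9 − (-11.7) + 9.8 = 23.4 dB.

23.4 dB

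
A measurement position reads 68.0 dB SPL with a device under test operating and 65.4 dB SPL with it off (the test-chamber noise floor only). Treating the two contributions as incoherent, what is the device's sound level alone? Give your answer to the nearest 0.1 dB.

64.5 dB SPL

Subtract intensities: L_src = 10·log₁₀(10^(L_total/10) − 10^(L_bg/10)).
L_src = 10·log₁₀(10^(68.0/10) − 10^(65.4/10)) = 10·log₁₀(2842000) = 64.5 dB SPL.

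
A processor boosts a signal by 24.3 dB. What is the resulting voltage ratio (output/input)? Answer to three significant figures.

Voltage ratio = 10^(dB/20).
10^(24.3/20) = 10^(1.215) = 16.4.

16.4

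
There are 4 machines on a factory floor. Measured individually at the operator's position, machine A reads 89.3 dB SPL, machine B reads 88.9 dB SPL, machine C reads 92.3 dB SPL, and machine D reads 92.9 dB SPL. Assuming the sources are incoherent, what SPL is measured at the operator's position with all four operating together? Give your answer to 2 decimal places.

Uncorrelated sources add in intensity (power), not in dB.
L_total = 10·log₁₀(10^(89.3/10) + 10^(88.9/10) + 10^(92.3/10) + 10^(92.9/10)) = 10·log₁₀(5275000000) = 97.22 dB SPL.

97.22 dB SPL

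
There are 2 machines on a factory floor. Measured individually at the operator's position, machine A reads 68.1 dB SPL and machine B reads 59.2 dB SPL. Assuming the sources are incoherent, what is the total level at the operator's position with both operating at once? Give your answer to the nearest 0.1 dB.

Uncorrelated sources add in intensity (power), not in dB.
L_total = 10·log₁₀(10^(68.1/10) + 10^(59.2/10)) = 10·log₁₀(7288000) = 68.6 dB SPL.

68.6 dB SPL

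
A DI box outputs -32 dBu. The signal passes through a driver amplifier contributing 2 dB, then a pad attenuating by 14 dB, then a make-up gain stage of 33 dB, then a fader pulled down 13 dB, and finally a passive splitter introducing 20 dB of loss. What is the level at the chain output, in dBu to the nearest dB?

-44 dBu

Gain stages sum in dB:
-32 + 2 − 14 + 33 − 13 − 20 = -44 dBu.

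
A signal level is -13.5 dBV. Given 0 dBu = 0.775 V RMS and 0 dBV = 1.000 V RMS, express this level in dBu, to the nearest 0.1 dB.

The offset between the scales is 20·log₁₀(0.775/1.000) = −2.214 dB.
So dBu = -13.5 + 2.214 = -11.3 dBu.

-11.3 dBu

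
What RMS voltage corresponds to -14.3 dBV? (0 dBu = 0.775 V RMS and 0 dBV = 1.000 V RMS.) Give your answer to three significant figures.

V = 1.000 V × 10^(-14.3/20).
= 1.000 × 0.1928 = 0.193 V.

0.193 V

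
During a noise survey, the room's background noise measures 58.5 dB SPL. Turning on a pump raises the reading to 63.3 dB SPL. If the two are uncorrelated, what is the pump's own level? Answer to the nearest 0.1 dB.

Background correction is a power subtraction:
L_src = 10·log₁₀(10^(63.3/10) − 10^(58.5/10)) = 10·log₁₀(1430000) = 61.6 dB SPL.

61.6 dB SPL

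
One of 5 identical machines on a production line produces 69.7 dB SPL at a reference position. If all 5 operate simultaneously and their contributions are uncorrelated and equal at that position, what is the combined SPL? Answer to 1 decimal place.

5 equal incoherent sources raise the level by 10·log₁₀(5) = 6.99 dB.
L_total = 69.7 + 6.99 = 76.7 dB SPL.

76.7 dB SPL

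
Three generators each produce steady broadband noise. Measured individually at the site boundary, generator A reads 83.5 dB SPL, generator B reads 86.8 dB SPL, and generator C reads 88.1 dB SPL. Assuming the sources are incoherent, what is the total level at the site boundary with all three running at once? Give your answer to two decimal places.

Add the sources as powers (linear), then convert back to dB:
L_total = 10·log₁₀(10^(83.5/10) + 10^(86.8/10) + 10^(88.1/10)) = 10·log₁₀(1348000000) = 91.30 dB SPL.

91.30 dB SPL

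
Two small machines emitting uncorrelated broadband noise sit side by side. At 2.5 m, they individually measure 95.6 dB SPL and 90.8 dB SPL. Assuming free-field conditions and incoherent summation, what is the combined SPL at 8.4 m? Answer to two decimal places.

Combined at 2.5 m: 10·log₁₀(10^(95.6/10)+10^(90.8/10)) = 96.842 dB SPL.
Then apply −20·log₁₀(8.4/2.5) = -10.527 dB → 86.32 dB SPL.

86.32 dB SPL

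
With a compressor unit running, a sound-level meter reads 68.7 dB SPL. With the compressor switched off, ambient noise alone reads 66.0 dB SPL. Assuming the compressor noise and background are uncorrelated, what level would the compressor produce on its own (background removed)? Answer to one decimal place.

Subtract intensities: L_src = 10·log₁₀(10^(L_total/10) − 10^(L_bg/10)).
L_src = 10·log₁₀(10^(68.7/10) − 10^(66.0/10)) = 10·log₁₀(3432000) = 65.4 dB SPL.

65.4 dB SPL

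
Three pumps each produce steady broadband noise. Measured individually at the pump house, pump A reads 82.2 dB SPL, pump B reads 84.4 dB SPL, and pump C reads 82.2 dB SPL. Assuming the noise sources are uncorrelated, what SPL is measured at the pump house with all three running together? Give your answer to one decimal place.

87.8 dB SPL

Incoherent sources sum as intensities:
L_total = 10·log₁₀(10^(82.2/10) + 10^(84.4/10) + 10^(82.2/10)) = 10·log₁₀(607300000) = 87.8 dB SPL.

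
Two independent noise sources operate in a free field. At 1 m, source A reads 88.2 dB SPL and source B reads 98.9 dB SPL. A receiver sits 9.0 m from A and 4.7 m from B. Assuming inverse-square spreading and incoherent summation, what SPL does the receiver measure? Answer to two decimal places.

85.56 dB SPL

At the listener: L_A = 88.2 − 20·log₁₀(9.0) = 69.115 dB; L_B = 98.9 − 20·log₁₀(4.7) = 85.458 dB.
Combined: 10·log₁₀(10^(69.115/10)+10^(85.458/10)) = 85.56 dB SPL.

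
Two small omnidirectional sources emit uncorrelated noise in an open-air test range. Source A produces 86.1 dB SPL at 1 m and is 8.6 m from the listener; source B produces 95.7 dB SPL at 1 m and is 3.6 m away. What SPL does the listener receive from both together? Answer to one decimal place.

At the listener: L_A = 86.1 − 20·log₁₀(8.6) = 67.41 dB; L_B = 95.7 − 20·log₁₀(3.6) = 84.57 dB.
Combined: 10·log₁₀(10^(67.41/10)+10^(84.57/10)) = 84.7 dB SPL.

84.7 dB SPL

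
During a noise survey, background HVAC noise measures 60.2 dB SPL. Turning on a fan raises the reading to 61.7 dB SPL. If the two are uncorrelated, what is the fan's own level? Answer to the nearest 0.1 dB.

Subtract intensities: L_src = 10·log₁₀(10^(L_total/10) − 10^(L_bg/10)).
L_src = 10·log₁₀(10^(61.7/10) − 10^(60.2/10)) = 10·log₁₀(432000) = 56.4 dB SPL.

56.4 dB SPL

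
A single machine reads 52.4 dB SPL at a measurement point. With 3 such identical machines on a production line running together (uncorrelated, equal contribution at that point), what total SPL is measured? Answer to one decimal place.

57.2 dB SPL

3 equal incoherent sources raise the level by 10·log₁₀(3) = 4.77 dB.
L_total = 52.4 + 4.77 = 57.2 dB SPL.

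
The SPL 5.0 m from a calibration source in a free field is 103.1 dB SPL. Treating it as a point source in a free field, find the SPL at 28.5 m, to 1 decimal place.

88.0 dB SPL

Inverse-square spreading gives ΔL = −20·log₁₀(d₂/d₁).
ΔL = −20·log₁₀(28.5/5.0) = -15.12 dB, so L₂ = 103.1 + (-15.12) = 88.0 dB SPL.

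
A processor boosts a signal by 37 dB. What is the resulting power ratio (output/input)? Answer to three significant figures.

Power ratio = 10^(dB/10).
10^(37/10) = 10^(3.700) = 5010.

5010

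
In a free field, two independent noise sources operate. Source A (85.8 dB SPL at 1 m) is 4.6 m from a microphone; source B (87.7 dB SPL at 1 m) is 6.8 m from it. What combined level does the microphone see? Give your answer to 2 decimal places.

At the listener: L_A = 85.8 − 20·log₁₀(4.6) = 72.545 dB; L_B = 87.7 − 20·log₁₀(6.8) = 71.050 dB.
Combined: 10·log₁₀(10^(72.545/10)+10^(71.050/10)) = 74.87 dB SPL.

74.87 dB SPL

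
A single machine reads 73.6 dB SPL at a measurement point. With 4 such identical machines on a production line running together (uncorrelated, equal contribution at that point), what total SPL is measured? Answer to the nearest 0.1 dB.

79.6 dB SPL

4 equal incoherent sources raise the level by 10·log₁₀(4) = 6.02 dB.
L_total = 73.6 + 6.02 = 79.6 dB SPL.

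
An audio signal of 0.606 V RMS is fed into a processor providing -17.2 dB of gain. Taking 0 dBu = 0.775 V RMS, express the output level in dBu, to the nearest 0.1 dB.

Input level: 20·log₁₀(0.606/0.775) = -2.14 dBu.
Output: -2.14 − 17.2 = -19.3 dBu.

-19.3 dBu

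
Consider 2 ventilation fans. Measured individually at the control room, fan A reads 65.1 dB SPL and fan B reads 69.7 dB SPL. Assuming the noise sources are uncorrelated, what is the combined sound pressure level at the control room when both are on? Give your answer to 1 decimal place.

71.0 dB SPL

Uncorrelated sources add in intensity (power), not in dB.
L_total = 10·log₁₀(10^(65.1/10) + 10^(69.7/10)) = 10·log₁₀(12570000) = 71.0 dB SPL.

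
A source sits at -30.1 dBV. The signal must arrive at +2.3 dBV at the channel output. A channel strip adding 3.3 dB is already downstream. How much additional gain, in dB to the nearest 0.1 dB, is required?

29.1 dB

The required make-up gain is the shortfall in the dB sum.
G = +2.3 − (-30.1) − 3.3 = 29.1 dB.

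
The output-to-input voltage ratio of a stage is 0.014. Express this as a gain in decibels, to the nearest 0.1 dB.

Voltage ratio → dB uses the 20·log₁₀ form:
20·log₁₀(0.014) = -37.1 dB.

-37.1 dB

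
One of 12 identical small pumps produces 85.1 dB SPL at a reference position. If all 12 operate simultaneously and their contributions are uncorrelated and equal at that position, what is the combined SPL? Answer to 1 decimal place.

95.9 dB SPL

12 equal incoherent sources raise the level by 10·log₁₀(12) = 10.79 dB.
L_total = 85.1 + 10.79 = 95.9 dB SPL.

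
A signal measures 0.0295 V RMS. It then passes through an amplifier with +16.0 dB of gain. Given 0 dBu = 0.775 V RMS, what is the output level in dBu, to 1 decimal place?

-12.4 dBu

Input level: 20·log₁₀(0.0295/0.775) = -28.39 dBu.
Output: -28.39 + 16.0 = -12.4 dBu.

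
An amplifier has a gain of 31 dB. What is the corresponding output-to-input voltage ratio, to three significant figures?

Voltage ratio = 10^(dB/20).
10^(31/20) = 10^(1.550) = 35.5.

35.5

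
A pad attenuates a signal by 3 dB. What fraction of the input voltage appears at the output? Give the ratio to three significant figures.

0.708

Voltage ratio = 10^(dB/20).
10^(-3/20) = 10^(-0.1500) = 0.708.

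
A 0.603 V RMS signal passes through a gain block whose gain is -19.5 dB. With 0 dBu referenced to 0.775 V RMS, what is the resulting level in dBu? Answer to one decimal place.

Input level: 20·log₁₀(0.603/0.775) = -2.18 dBu.
Output: -2.18 − 19.5 = -21.7 dBu.

-21.7 dBu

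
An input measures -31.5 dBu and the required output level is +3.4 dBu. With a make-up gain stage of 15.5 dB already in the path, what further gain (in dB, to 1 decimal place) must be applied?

The required make-up gain is the shortfall in the dB sum.
G = +3.4 − (-31.5) − 15.5 = 19.4 dB.

19.4 dB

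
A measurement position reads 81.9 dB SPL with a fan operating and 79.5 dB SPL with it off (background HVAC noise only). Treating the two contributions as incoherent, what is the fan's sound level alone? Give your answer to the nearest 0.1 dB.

Remove the background by subtracting linear intensities:
L_src = 10·log₁₀(10^(81.9/10) − 10^(79.5/10)) = 10·log₁₀(65760000) = 78.2 dB SPL.

78.2 dB SPL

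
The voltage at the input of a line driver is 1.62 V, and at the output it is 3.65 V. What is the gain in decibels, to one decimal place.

7.1 dB

Voltage ratio → dB uses the 20·log₁₀ form:
20·log₁₀(3.65/1.62) = 20·log₁₀(2.253) = 7.1 dB.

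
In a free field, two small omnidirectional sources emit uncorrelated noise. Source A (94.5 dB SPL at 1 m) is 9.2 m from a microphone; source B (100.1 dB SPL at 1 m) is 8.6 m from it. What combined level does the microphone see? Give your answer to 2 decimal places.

82.35 dB SPL

At the listener: L_A = 94.5 − 20·log₁₀(9.2) = 75.224 dB; L_B = 100.1 − 20·log₁₀(8.6) = 81.410 dB.
Combined: 10·log₁₀(10^(75.224/10)+10^(81.410/10)) = 82.35 dB SPL.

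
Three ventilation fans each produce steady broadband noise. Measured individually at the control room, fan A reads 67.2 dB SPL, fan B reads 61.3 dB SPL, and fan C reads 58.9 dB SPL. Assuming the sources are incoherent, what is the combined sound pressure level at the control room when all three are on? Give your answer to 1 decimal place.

68.7 dB SPL

Incoherent sources sum as intensities:
L_total = 10·log₁₀(10^(67.2/10) + 10^(61.3/10) + 10^(58.9/10)) = 10·log₁₀(7373000) = 68.7 dB SPL.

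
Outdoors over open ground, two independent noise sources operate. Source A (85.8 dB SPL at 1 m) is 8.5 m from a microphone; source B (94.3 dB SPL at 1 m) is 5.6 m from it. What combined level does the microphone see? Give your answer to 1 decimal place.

79.6 dB SPL

At the listener: L_A = 85.8 − 20·log₁₀(8.5) = 67.21 dB; L_B = 94.3 − 20·log₁₀(5.6) = 79.34 dB.
Combined: 10·log₁₀(10^(67.21/10)+10^(79.34/10)) = 79.6 dB SPL.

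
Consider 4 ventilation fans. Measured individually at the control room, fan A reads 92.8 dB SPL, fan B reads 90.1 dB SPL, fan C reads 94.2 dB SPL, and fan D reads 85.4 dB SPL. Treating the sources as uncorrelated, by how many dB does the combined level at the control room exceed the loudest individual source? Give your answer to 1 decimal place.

Incoherent sources sum as intensities:
L_total = 10·log₁₀(10^(92.8/10) + 10^(90.1/10) + 10^(94.2/10) + 10^(85.4/10)) = 97.71 dB SPL.
Excess over the loudest (94.2 dB): 97.71 − 94.2 = 3.5 dB.

3.5 dB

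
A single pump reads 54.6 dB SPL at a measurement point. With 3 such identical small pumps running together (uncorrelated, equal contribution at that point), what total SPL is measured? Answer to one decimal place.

3 equal incoherent sources raise the level by 10·log₁₀(3) = 4.77 dB.
L_total = 54.6 + 4.77 = 59.4 dB SPL.

59.4 dB SPL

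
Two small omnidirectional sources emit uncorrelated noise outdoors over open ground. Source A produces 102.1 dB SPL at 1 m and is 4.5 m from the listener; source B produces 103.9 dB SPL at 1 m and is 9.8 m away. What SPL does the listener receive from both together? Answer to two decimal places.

At the listener: L_A = 102.1 − 20·log₁₀(4.5) = 89.036 dB; L_B = 103.9 − 20·log₁₀(9.8) = 84.075 dB.
Combined: 10·log₁₀(10^(89.036/10)+10^(84.075/10)) = 90.24 dB SPL.

90.24 dB SPL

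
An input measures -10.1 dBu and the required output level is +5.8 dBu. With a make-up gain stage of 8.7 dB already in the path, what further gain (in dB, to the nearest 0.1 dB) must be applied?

The required make-up gain is the shortfall in the dB sum.
G = +5.8 − (-10.1) − 8.7 = 7.2 dB.

7.2 dB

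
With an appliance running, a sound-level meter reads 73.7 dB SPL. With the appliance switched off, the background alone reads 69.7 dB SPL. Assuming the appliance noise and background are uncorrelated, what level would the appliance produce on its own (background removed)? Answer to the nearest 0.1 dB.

71.5 dB SPL

Background correction is a power subtraction:
L_src = 10·log₁₀(10^(73.7/10) − 10^(69.7/10)) = 10·log₁₀(14110000) = 71.5 dB SPL.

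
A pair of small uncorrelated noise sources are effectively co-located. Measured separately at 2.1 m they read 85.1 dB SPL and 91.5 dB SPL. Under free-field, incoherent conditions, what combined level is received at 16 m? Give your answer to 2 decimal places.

Combined at 2.1 m: 10·log₁₀(10^(85.1/10)+10^(91.5/10)) = 92.396 dB SPL.
Then apply −20·log₁₀(16/2.1) = -17.638 dB → 74.76 dB SPL.

74.76 dB SPL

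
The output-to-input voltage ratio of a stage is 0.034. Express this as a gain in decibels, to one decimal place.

-29.4 dB

For a voltage ratio, dB = 20·log₁₀(V₂/V₁).
20·log₁₀(0.034) = -29.4 dB.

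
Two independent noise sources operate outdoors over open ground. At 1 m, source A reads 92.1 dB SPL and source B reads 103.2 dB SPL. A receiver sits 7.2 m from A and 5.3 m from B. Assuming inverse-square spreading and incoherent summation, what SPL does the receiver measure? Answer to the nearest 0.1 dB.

88.9 dB SPL

At the listener: L_A = 92.1 − 20·log₁₀(7.2) = 74.95 dB; L_B = 103.2 − 20·log₁₀(5.3) = 88.71 dB.
Combined: 10·log₁₀(10^(74.95/10)+10^(88.71/10)) = 88.9 dB SPL.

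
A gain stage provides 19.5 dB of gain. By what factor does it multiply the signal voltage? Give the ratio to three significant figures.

Voltage ratio = 10^(dB/20).
10^(19.5/20) = 10^(0.9750) = 9.44.

9.44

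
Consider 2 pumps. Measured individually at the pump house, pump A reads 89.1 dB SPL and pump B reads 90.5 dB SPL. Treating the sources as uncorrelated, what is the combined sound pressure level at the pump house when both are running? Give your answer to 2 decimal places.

92.87 dB SPL

Uncorrelated sources add in intensity (power), not in dB.
L_total = 10·log₁₀(10^(89.1/10) + 10^(90.5/10)) = 10·log₁₀(1935000000) = 92.87 dB SPL.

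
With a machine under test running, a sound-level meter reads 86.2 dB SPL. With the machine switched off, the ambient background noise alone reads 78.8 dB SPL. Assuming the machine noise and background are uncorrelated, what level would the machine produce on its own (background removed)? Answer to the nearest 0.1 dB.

Background correction is a power subtraction:
L_src = 10·log₁₀(10^(86.2/10) − 10^(78.8/10)) = 10·log₁₀(341000000) = 85.3 dB SPL.

85.3 dB SPL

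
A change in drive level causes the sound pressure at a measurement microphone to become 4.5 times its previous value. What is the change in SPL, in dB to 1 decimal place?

SPL change from a pressure ratio uses the 20·log₁₀ form:
20·log₁₀(4.5) = 13.1 dB.

13.1 dB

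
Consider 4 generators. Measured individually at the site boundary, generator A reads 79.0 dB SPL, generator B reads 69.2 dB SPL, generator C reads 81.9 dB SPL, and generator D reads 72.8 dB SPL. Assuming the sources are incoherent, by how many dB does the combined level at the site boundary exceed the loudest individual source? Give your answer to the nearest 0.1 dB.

Add the sources as powers (linear), then convert back to dB:
L_total = 10·log₁₀(10^(79.0/10) + 10^(69.2/10) + 10^(81.9/10) + 10^(72.8/10)) = 84.18 dB SPL.
Excess over the loudest (81.9 dB): 84.18 − 81.9 = 2.3 dB.

2.3 dB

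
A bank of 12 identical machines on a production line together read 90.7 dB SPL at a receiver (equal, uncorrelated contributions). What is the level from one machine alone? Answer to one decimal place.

12 equal incoherent sources add 10·log₁₀(12) = 10.79 dB over one source.
L_one = 90.7 − 10.79 = 79.9 dB SPL.

79.9 dB SPL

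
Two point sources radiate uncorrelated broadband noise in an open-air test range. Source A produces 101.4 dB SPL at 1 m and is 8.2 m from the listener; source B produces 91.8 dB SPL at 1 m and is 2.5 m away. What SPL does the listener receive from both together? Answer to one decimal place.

At the listener: L_A = 101.4 − 20·log₁₀(8.2) = 83.12 dB; L_B = 91.8 − 20·log₁₀(2.5) = 83.84 dB.
Combined: 10·log₁₀(10^(83.12/10)+10^(83.84/10)) = 86.5 dB SPL.

86.5 dB SPL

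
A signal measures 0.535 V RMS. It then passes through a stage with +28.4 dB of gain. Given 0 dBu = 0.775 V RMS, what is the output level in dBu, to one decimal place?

+25.2 dBu

Input level: 20·log₁₀(0.535/0.775) = -3.22 dBu.
Output: -3.22 + 28.4 = +25.2 dBu.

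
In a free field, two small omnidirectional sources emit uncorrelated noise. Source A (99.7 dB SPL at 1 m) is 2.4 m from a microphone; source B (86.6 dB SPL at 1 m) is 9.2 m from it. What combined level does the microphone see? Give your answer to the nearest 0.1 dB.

92.1 dB SPL

At the listener: L_A = 99.7 − 20·log₁₀(2.4) = 92.10 dB; L_B = 86.6 − 20·log₁₀(9.2) = 67.32 dB.
Combined: 10·log₁₀(10^(92.10/10)+10^(67.32/10)) = 92.1 dB SPL.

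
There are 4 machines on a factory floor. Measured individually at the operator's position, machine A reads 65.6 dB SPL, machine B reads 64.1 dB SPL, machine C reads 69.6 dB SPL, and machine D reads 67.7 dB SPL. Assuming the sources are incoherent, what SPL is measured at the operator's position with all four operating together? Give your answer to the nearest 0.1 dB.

Add the sources as powers (linear), then convert back to dB:
L_total = 10·log₁₀(10^(65.6/10) + 10^(64.1/10) + 10^(69.6/10) + 10^(67.7/10)) = 10·log₁₀(21210000) = 73.3 dB SPL.

73.3 dB SPL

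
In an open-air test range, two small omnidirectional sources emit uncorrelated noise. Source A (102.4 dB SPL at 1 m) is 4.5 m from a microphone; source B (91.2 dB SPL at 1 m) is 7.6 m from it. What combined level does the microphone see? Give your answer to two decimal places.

At the listener: L_A = 102.4 − 20·log₁₀(4.5) = 89.336 dB; L_B = 91.2 − 20·log₁₀(7.6) = 73.584 dB.
Combined: 10·log₁₀(10^(89.336/10)+10^(73.584/10)) = 89.45 dB SPL.

89.45 dB SPL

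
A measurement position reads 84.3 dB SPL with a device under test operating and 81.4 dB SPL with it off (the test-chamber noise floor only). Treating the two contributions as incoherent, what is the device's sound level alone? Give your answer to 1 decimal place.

Remove the background by subtracting linear intensities:
L_src = 10·log₁₀(10^(84.3/10) − 10^(81.4/10)) = 10·log₁₀(131100000) = 81.2 dB SPL.

81.2 dB SPL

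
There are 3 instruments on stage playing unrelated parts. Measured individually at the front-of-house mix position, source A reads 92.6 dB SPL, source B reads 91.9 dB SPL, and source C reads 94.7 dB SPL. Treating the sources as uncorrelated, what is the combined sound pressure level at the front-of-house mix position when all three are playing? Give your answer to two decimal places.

Uncorrelated sources add in intensity (power), not in dB.
L_total = 10·log₁₀(10^(92.6/10) + 10^(91.9/10) + 10^(94.7/10)) = 10·log₁₀(6320000000) = 98.01 dB SPL.

98.01 dB SPL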